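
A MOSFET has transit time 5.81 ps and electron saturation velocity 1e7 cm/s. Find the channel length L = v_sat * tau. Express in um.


Step 1: tau in seconds = 5.81 ps * 1e-12 = 5.8100e-12 s
Step 2: L = v_sat * tau = 1e7 * 5.8100e-12 = 5.8100e-05 cm
Step 3: L in um = 5.8100e-05 * 1e4 = 0.581 um

0.581


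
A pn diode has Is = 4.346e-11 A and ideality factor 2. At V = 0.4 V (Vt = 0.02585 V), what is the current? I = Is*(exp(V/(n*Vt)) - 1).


Step 1: V/(n*Vt) = 0.4/(2*0.02585) = 7.7369
Step 2: exp(7.7369) = 2.2914e+03
Step 3: I = 4.346e-11 * (2.2914e+03 - 1) = 9.95e-08 A

9.95e-08


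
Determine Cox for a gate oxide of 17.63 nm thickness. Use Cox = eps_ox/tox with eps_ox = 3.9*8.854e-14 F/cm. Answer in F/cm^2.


Step 1: eps_ox = 3.9 * 8.854e-14 = 3.45306e-13 F/cm
Step 2: tox in cm = 17.63 nm * 1e-7 = 1.7630e-06 cm
Step 3: Cox = 3.45306e-13 / 1.7630e-06 = 1.96e-07 F/cm^2

1.96e-07


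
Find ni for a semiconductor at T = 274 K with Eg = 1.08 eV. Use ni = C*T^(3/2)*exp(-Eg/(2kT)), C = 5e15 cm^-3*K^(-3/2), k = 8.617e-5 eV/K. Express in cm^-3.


Step 1: Compute kT = 8.617e-5 * 274 = 0.02361058 eV
Step 2: Exponent = -Eg/(2kT) = -1.08/(2*0.02361058) = -22.87110
Step 3: T^(3/2) = 274^1.5 = 4535.51
Step 4: ni = 5e15 * 4535.51 * exp(-22.87110) = 2.65e+09 cm^-3

2.65e+09


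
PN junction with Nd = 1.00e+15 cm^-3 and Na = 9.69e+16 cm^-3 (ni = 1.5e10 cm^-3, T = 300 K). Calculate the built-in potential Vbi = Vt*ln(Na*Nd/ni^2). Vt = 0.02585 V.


Step 1: Compute Na*Nd/ni^2 = 9.69e+16 * 1.00e+15 / (1.5e10)^2 = 4.3067e+11
Step 2: ln(4.3067e+11) = 26.7886
Step 3: Vbi = 0.02585 * 26.7886 = 0.692 V

0.692


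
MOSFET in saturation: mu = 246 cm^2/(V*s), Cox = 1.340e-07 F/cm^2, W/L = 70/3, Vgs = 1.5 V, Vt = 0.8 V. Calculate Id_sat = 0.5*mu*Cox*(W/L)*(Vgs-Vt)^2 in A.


Step 1: Overdrive voltage Vov = Vgs - Vt = 1.5 - 0.8 = 0.7 V
Step 2: W/L = 70/3 = 23.3333
Step 3: Id = 0.5 * 246 * 1.340e-07 * 23.3333 * 0.7^2
Step 4: Id = 1.88e-04 A

1.88e-04


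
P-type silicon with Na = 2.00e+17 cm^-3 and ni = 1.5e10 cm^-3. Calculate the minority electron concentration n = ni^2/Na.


Step 1: Majority hole concentration p ≈ Na = 2.00e+17 cm^-3
Step 2: n = ni^2 / Na = (1.5e10)^2 / 2.00e+17
Step 3: n = 1.13e+03 cm^-3

1.13e+03


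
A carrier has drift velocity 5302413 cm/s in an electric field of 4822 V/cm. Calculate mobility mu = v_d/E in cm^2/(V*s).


Step 1: mu = v_d / E
Step 2: mu = 5302413 / 4822
Step 3: mu = 1099.63 cm^2/(V*s)

1099.63


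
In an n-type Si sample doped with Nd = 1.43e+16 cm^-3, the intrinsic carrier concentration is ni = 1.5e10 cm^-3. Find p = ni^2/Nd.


Step 1: Since Nd >> ni, n ≈ Nd = 1.43e+16 cm^-3
Step 2: p = ni^2 / n = (1.5e10)^2 / 1.43e+16
Step 3: p = 2.25e20 / 1.43e+16 = 1.57e+04 cm^-3

1.57e+04


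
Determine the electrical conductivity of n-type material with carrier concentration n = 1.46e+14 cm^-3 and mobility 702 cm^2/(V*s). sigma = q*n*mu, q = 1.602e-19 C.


Step 1: sigma = q * n * mu
Step 2: sigma = 1.602e-19 * 1.46e+14 * 702
Step 3: sigma = 1.642e-02 S/cm

1.642e-02


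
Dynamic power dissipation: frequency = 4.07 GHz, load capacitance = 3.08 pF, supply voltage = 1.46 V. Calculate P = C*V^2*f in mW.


Step 1: V^2 = 1.46^2 = 2.1316 V^2
Step 2: P = C*V^2*f = 3.08e-12 F * 2.1316 * 4.07e9 Hz
Step 3: P = 2.672088496e-02 W
Step 4: P = 26.721 mW

26.721


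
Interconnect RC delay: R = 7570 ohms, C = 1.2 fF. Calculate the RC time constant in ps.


Step 1: tau = R * C
Step 2: tau = 7570 * 1.2 fF = 7570 * 1.2e-15 F
Step 3: tau = 9.084e-12 s = 9.084 ps

9.084


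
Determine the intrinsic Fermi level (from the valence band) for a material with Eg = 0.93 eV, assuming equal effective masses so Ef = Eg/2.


Step 1: For an intrinsic semiconductor, the Fermi level sits at midgap.
Step 2: Ef = Eg / 2 = 0.93 / 2 = 0.465 eV

0.465


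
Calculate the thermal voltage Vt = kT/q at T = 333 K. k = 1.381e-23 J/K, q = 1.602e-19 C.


Step 1: kT = 1.381e-23 * 333 = 4.59873e-21 J
Step 2: Vt = kT/q = 4.59873e-21 / 1.602e-19
Step 3: Vt = 0.02871 V

0.02871


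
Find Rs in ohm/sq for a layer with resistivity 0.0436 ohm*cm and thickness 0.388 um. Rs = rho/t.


Step 1: Convert thickness to cm: t = 0.388 um = 3.8800e-05 cm
Step 2: Rs = rho / t = 0.0436 / 3.8800e-05
Step 3: Rs = 1123.7 ohm/sq

1123.7


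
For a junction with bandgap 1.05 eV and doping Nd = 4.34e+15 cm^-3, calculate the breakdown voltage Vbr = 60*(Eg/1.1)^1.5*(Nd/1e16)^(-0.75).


Step 1: Eg/1.1 = 1.05/1.1 = 0.954545
Step 2: (Eg/1.1)^1.5 = 0.954545^1.5 = 0.932598
Step 3: (Nd/1e16)^(-0.75) = (0.434)^(-0.75) = 1.870177
Step 4: Vbr = 60 * 0.932598 * 1.870177 = 104.6 V

104.6


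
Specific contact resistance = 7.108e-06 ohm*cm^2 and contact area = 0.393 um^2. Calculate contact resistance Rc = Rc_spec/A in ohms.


Step 1: Convert area to cm^2: 0.393 um^2 = 3.9300e-09 cm^2
Step 2: Rc = Rc_spec / A = 7.108e-06 / 3.9300e-09
Step 3: Rc = 1.81e+03 ohms

1.81e+03


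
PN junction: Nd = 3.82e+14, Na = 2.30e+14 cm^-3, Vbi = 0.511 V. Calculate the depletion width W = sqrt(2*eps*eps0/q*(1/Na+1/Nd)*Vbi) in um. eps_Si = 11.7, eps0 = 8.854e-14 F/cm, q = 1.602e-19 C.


Step 1: 1/Na + 1/Nd = 1/2.30e+14 + 1/3.82e+14 = 6.96563e-15
Step 2: 2*eps*eps0/q = 2*11.7*8.854e-14/1.602e-19 = 1.293281e+07
Step 3: W^2 = 1.293281e+07 * 6.96563e-15 * 0.511 = 4.60335e-08
Step 4: W = sqrt(4.60335e-08) = 2.146e-04 cm = 2.146 um

2.146


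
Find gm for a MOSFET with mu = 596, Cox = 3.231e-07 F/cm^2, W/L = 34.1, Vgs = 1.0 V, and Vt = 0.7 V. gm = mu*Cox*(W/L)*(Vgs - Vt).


Step 1: Vov = Vgs - Vt = 1.0 - 0.7 = 0.3 V
Step 2: gm = mu * Cox * (W/L) * Vov
Step 3: gm = 596 * 3.231e-07 * 34.1 * 0.3 = 1.97e-03 S

1.97e-03


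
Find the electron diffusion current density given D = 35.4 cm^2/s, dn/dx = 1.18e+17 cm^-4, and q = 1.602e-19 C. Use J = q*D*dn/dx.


Step 1: J = q * D * (dn/dx)
Step 2: J = 1.602e-19 * 35.4 * 1.18e+17
Step 3: J = 6.69e-01 A/cm^2

6.69e-01


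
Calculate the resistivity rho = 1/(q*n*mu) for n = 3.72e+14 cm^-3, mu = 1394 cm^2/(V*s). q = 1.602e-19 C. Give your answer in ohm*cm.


Step 1: sigma = q * n * mu = 1.602e-19 * 3.72e+14 * 1394 = 8.30746e-02 S/cm
Step 2: rho = 1 / sigma = 1 / 8.30746e-02 = 12.04 ohm*cm

12.04


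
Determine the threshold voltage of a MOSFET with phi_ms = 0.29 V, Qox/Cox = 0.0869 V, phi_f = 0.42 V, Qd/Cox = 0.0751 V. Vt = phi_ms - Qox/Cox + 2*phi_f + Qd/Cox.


Step 1: Vt = phi_ms - Qox/Cox + 2*phi_f + Qd/Cox
Step 2: Vt = 0.29 - 0.0869 + 2*0.42 + 0.0751
Step 3: Vt = 0.29 - 0.0869 + 0.84 + 0.0751
Step 4: Vt = 1.1182 V

1.1182


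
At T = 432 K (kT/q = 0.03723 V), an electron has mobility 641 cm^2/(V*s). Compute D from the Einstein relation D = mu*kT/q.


Step 1: D = mu * (kT/q)
Step 2: D = 641 * 0.03723
Step 3: D = 23.86 cm^2/s

23.86


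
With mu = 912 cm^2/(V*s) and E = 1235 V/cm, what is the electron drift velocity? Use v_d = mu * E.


Step 1: v_d = mu * E
Step 2: v_d = 912 * 1235 = 1126320
Step 3: v_d = 1.13e+06 cm/s

1.13e+06


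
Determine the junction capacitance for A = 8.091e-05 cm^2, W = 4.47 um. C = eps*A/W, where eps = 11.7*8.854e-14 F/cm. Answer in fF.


Step 1: eps_Si = 11.7 * 8.854e-14 = 1.035918e-12 F/cm
Step 2: W in cm = 4.47 * 1e-4 = 4.47e-04 cm
Step 3: C = 1.035918e-12 * 8.091e-05 / 4.47e-04 = 1.875081e-13 F
Step 4: C = 187.51 fF

187.51


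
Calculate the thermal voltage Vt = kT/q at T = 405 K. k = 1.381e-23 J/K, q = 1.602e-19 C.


Step 1: kT = 1.381e-23 * 405 = 5.59305e-21 J
Step 2: Vt = kT/q = 5.59305e-21 / 1.602e-19
Step 3: Vt = 0.03491 V

0.03491


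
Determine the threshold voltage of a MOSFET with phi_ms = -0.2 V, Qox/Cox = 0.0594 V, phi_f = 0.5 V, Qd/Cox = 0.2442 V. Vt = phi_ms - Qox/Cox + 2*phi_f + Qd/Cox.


Step 1: Vt = phi_ms - Qox/Cox + 2*phi_f + Qd/Cox
Step 2: Vt = -0.2 - 0.0594 + 2*0.5 + 0.2442
Step 3: Vt = -0.2 - 0.0594 + 1.0 + 0.2442
Step 4: Vt = 0.9848 V

0.9848


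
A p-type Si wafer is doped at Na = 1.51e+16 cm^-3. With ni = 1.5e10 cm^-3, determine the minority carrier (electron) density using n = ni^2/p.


Step 1: Majority hole concentration p ≈ Na = 1.51e+16 cm^-3
Step 2: n = ni^2 / Na = (1.5e10)^2 / 1.51e+16
Step 3: n = 1.49e+04 cm^-3

1.49e+04


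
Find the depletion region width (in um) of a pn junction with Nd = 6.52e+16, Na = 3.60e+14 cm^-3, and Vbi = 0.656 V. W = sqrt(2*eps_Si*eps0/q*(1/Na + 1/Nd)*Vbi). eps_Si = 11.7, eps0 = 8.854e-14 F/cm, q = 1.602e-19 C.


Step 1: 1/Na + 1/Nd = 1/3.60e+14 + 1/6.52e+16 = 2.79312e-15
Step 2: 2*eps*eps0/q = 2*11.7*8.854e-14/1.602e-19 = 1.293281e+07
Step 3: W^2 = 1.293281e+07 * 2.79312e-15 * 0.656 = 2.36966e-08
Step 4: W = sqrt(2.36966e-08) = 1.539e-04 cm = 1.539 um

1.539


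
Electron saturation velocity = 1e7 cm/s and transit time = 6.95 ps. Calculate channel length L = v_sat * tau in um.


Step 1: tau in seconds = 6.95 ps * 1e-12 = 6.9500e-12 s
Step 2: L = v_sat * tau = 1e7 * 6.9500e-12 = 6.9500e-05 cm
Step 3: L in um = 6.9500e-05 * 1e4 = 0.695 um

0.695


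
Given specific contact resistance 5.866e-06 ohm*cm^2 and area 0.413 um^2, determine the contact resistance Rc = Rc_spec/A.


Step 1: Convert area to cm^2: 0.413 um^2 = 4.1300e-09 cm^2
Step 2: Rc = Rc_spec / A = 5.866e-06 / 4.1300e-09
Step 3: Rc = 1.42e+03 ohms

1.42e+03


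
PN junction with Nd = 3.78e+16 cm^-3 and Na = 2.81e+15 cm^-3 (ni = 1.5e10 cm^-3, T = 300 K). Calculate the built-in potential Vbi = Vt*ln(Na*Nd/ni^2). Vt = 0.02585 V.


Step 1: Compute Na*Nd/ni^2 = 2.81e+15 * 3.78e+16 / (1.5e10)^2 = 4.7208e+11
Step 2: ln(4.7208e+11) = 26.8804
Step 3: Vbi = 0.02585 * 26.8804 = 0.695 V

0.695


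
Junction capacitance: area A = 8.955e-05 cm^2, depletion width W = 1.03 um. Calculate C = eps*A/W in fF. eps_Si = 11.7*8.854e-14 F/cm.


Step 1: eps_Si = 11.7 * 8.854e-14 = 1.035918e-12 F/cm
Step 2: W in cm = 1.03 * 1e-4 = 1.03e-04 cm
Step 3: C = 1.035918e-12 * 8.955e-05 / 1.03e-04 = 9.006452e-13 F
Step 4: C = 900.65 fF

900.65


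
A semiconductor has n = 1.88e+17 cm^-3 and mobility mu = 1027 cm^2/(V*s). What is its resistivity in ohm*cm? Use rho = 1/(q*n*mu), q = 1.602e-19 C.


Step 1: sigma = q * n * mu = 1.602e-19 * 1.88e+17 * 1027 = 3.09308e+01 S/cm
Step 2: rho = 1 / sigma = 1 / 3.09308e+01 = 0.03233 ohm*cm

0.03233


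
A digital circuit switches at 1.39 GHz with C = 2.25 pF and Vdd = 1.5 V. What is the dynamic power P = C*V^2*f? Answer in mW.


Step 1: V^2 = 1.5^2 = 2.25 V^2
Step 2: P = C*V^2*f = 2.25e-12 F * 2.25 * 1.39e9 Hz
Step 3: P = 7.036875e-03 W
Step 4: P = 7.037 mW

7.037


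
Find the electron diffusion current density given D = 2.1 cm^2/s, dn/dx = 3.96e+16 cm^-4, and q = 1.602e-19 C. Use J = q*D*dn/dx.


Step 1: J = q * D * (dn/dx)
Step 2: J = 1.602e-19 * 2.1 * 3.96e+16
Step 3: J = 1.33e-02 A/cm^2

1.33e-02


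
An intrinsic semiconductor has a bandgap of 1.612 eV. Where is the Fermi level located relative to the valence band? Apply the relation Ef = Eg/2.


Step 1: For an intrinsic semiconductor, the Fermi level sits at midgap.
Step 2: Ef = Eg / 2 = 1.612 / 2 = 0.806 eV

0.806


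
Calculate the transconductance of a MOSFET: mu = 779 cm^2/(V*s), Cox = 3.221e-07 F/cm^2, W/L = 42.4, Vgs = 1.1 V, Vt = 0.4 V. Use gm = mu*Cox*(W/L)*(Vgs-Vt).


Step 1: Vov = Vgs - Vt = 1.1 - 0.4 = 0.7 V
Step 2: gm = mu * Cox * (W/L) * Vov
Step 3: gm = 779 * 3.221e-07 * 42.4 * 0.7 = 7.45e-03 S

7.45e-03


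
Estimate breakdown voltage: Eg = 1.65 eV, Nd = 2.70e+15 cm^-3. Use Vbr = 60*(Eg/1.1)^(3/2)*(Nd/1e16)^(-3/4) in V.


Step 1: Eg/1.1 = 1.65/1.1 = 1.500000
Step 2: (Eg/1.1)^1.5 = 1.500000^1.5 = 1.837117
Step 3: (Nd/1e16)^(-0.75) = (0.27)^(-0.75) = 2.669790
Step 4: Vbr = 60 * 1.837117 * 2.669790 = 294.3 V

294.3


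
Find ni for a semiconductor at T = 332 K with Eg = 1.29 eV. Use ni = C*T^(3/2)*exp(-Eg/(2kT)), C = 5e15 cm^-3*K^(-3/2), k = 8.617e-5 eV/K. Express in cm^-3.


Step 1: Compute kT = 8.617e-5 * 332 = 0.02860844 eV
Step 2: Exponent = -Eg/(2kT) = -1.29/(2*0.02860844) = -22.54579
Step 3: T^(3/2) = 332^1.5 = 6049.33
Step 4: ni = 5e15 * 6049.33 * exp(-22.54579) = 4.89e+09 cm^-3

4.89e+09


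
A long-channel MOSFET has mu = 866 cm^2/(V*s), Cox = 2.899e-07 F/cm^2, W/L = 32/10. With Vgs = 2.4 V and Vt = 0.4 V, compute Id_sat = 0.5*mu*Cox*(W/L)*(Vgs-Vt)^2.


Step 1: Overdrive voltage Vov = Vgs - Vt = 2.4 - 0.4 = 2.0 V
Step 2: W/L = 32/10 = 3.2
Step 3: Id = 0.5 * 866 * 2.899e-07 * 3.2 * 2.0^2
Step 4: Id = 1.61e-03 A

1.61e-03


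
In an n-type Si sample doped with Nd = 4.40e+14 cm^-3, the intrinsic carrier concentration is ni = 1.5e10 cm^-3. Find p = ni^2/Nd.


Step 1: Since Nd >> ni, n ≈ Nd = 4.40e+14 cm^-3
Step 2: p = ni^2 / n = (1.5e10)^2 / 4.40e+14
Step 3: p = 2.25e20 / 4.40e+14 = 5.11e+05 cm^-3

5.11e+05


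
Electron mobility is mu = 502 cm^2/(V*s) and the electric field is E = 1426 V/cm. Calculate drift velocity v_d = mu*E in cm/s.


Step 1: v_d = mu * E
Step 2: v_d = 502 * 1426 = 715852
Step 3: v_d = 7.16e+05 cm/s

7.16e+05


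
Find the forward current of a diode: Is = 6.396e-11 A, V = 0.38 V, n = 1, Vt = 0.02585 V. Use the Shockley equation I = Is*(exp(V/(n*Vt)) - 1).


Step 1: V/(n*Vt) = 0.38/(1*0.02585) = 14.7002
Step 2: exp(14.7002) = 2.4222e+06
Step 3: I = 6.396e-11 * (2.4222e+06 - 1) = 1.55e-04 A

1.55e-04


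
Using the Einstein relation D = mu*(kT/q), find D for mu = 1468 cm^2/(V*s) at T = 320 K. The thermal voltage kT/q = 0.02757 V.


Step 1: D = mu * (kT/q)
Step 2: D = 1468 * 0.02757
Step 3: D = 40.47 cm^2/s

40.47


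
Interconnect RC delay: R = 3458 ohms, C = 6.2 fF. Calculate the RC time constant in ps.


Step 1: tau = R * C
Step 2: tau = 3458 * 6.2 fF = 3458 * 6.2e-15 F
Step 3: tau = 2.14396e-11 s = 21.4396 ps

21.4396


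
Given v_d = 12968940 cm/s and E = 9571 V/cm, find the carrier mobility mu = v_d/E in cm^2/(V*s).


Step 1: mu = v_d / E
Step 2: mu = 12968940 / 9571
Step 3: mu = 1355.02 cm^2/(V*s)

1355.02


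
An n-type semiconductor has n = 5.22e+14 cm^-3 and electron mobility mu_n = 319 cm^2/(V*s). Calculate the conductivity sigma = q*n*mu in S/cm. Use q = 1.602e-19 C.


Step 1: sigma = q * n * mu
Step 2: sigma = 1.602e-19 * 5.22e+14 * 319
Step 3: sigma = 2.668e-02 S/cm

2.668e-02


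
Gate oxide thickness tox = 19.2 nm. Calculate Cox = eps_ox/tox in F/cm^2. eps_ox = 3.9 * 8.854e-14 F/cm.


Step 1: eps_ox = 3.9 * 8.854e-14 = 3.45306e-13 F/cm
Step 2: tox in cm = 19.2 nm * 1e-7 = 1.9200e-06 cm
Step 3: Cox = 3.45306e-13 / 1.9200e-06 = 1.80e-07 F/cm^2

1.80e-07


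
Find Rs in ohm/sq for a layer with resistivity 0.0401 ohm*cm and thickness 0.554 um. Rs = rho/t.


Step 1: Convert thickness to cm: t = 0.554 um = 5.5400e-05 cm
Step 2: Rs = rho / t = 0.0401 / 5.5400e-05
Step 3: Rs = 723.8 ohm/sq

723.8


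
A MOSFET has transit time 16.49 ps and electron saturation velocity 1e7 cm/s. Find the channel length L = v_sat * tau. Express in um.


Step 1: tau in seconds = 16.49 ps * 1e-12 = 1.6490e-11 s
Step 2: L = v_sat * tau = 1e7 * 1.6490e-11 = 1.6490e-04 cm
Step 3: L in um = 1.6490e-04 * 1e4 = 1.649 um

1.649


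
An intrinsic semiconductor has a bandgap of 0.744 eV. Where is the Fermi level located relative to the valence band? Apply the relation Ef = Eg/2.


Step 1: For an intrinsic semiconductor, the Fermi level sits at midgap.
Step 2: Ef = Eg / 2 = 0.744 / 2 = 0.372 eV

0.372


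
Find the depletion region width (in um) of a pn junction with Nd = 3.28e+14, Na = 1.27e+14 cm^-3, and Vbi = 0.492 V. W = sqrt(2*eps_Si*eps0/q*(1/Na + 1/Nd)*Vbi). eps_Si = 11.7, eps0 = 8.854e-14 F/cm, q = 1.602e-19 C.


Step 1: 1/Na + 1/Nd = 1/1.27e+14 + 1/3.28e+14 = 1.09228e-14
Step 2: 2*eps*eps0/q = 2*11.7*8.854e-14/1.602e-19 = 1.293281e+07
Step 3: W^2 = 1.293281e+07 * 1.09228e-14 * 0.492 = 6.95011e-08
Step 4: W = sqrt(6.95011e-08) = 2.636e-04 cm = 2.636 um

2.636


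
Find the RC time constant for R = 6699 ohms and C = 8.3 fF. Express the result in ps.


Step 1: tau = R * C
Step 2: tau = 6699 * 8.3 fF = 6699 * 8.3e-15 F
Step 3: tau = 5.56017e-11 s = 55.6017 ps

55.6017


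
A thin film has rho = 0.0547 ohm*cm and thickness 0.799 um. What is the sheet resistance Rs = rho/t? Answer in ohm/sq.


Step 1: Convert thickness to cm: t = 0.799 um = 7.9900e-05 cm
Step 2: Rs = rho / t = 0.0547 / 7.9900e-05
Step 3: Rs = 684.6 ohm/sq

684.6


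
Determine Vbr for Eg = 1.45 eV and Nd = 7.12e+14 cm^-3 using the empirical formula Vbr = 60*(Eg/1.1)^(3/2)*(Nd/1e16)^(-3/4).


Step 1: Eg/1.1 = 1.45/1.1 = 1.318182
Step 2: (Eg/1.1)^1.5 = 1.318182^1.5 = 1.513433
Step 3: (Nd/1e16)^(-0.75) = (0.0712)^(-0.75) = 7.255043
Step 4: Vbr = 60 * 1.513433 * 7.255043 = 658.8 V

658.8


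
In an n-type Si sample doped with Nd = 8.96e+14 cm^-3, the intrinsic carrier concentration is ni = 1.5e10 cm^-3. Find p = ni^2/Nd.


Step 1: Since Nd >> ni, n ≈ Nd = 8.96e+14 cm^-3
Step 2: p = ni^2 / n = (1.5e10)^2 / 8.96e+14
Step 3: p = 2.25e20 / 8.96e+14 = 2.51e+05 cm^-3

2.51e+05


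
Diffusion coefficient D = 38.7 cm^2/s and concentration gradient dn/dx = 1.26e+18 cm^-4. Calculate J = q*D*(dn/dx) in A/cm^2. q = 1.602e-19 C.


Step 1: J = q * D * (dn/dx)
Step 2: J = 1.602e-19 * 38.7 * 1.26e+18
Step 3: J = 7.81e+00 A/cm^2

7.81e+00


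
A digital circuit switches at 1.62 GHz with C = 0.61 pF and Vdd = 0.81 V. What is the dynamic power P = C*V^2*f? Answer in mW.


Step 1: V^2 = 0.81^2 = 0.6561 V^2
Step 2: P = C*V^2*f = 0.61e-12 F * 0.6561 * 1.62e9 Hz
Step 3: P = 6.4835802e-04 W
Step 4: P = 0.648 mW

0.648


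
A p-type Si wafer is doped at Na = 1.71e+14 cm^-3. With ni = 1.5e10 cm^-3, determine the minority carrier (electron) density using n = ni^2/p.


Step 1: Majority hole concentration p ≈ Na = 1.71e+14 cm^-3
Step 2: n = ni^2 / Na = (1.5e10)^2 / 1.71e+14
Step 3: n = 1.32e+06 cm^-3

1.32e+06


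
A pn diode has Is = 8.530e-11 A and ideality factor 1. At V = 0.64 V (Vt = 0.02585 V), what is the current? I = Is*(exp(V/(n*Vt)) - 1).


Step 1: V/(n*Vt) = 0.64/(1*0.02585) = 24.7582
Step 2: exp(24.7582) = 5.6539e+10
Step 3: I = 8.530e-11 * (5.6539e+10 - 1) = 4.82e+00 A

4.82e+00


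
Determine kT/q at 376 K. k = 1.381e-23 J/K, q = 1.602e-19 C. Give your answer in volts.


Step 1: kT = 1.381e-23 * 376 = 5.19256e-21 J
Step 2: Vt = kT/q = 5.19256e-21 / 1.602e-19
Step 3: Vt = 0.03241 V

0.03241


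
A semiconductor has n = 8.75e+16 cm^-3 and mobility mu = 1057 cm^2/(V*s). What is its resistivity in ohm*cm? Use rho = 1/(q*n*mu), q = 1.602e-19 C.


Step 1: sigma = q * n * mu = 1.602e-19 * 8.75e+16 * 1057 = 1.48165e+01 S/cm
Step 2: rho = 1 / sigma = 1 / 1.48165e+01 = 0.06749 ohm*cm

0.06749


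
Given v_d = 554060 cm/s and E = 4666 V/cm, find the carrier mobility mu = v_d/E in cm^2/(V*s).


Step 1: mu = v_d / E
Step 2: mu = 554060 / 4666
Step 3: mu = 118.74 cm^2/(V*s)

118.74


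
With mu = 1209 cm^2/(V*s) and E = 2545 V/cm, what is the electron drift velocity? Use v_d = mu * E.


Step 1: v_d = mu * E
Step 2: v_d = 1209 * 2545 = 3076905
Step 3: v_d = 3.08e+06 cm/s

3.08e+06


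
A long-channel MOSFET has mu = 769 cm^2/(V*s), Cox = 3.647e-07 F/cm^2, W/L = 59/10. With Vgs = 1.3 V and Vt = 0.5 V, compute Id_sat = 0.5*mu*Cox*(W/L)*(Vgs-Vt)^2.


Step 1: Overdrive voltage Vov = Vgs - Vt = 1.3 - 0.5 = 0.8 V
Step 2: W/L = 59/10 = 5.9
Step 3: Id = 0.5 * 769 * 3.647e-07 * 5.9 * 0.8^2
Step 4: Id = 5.29e-04 A

5.29e-04


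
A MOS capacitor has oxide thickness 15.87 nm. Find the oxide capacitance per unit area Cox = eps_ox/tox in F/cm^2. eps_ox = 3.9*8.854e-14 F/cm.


Step 1: eps_ox = 3.9 * 8.854e-14 = 3.45306e-13 F/cm
Step 2: tox in cm = 15.87 nm * 1e-7 = 1.5870e-06 cm
Step 3: Cox = 3.45306e-13 / 1.5870e-06 = 2.18e-07 F/cm^2

2.18e-07


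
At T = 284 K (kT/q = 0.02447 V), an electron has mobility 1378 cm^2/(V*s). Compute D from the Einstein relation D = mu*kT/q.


Step 1: D = mu * (kT/q)
Step 2: D = 1378 * 0.02447
Step 3: D = 33.72 cm^2/s

33.72


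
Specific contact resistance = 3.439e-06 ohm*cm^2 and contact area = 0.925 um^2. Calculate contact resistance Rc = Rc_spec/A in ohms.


Step 1: Convert area to cm^2: 0.925 um^2 = 9.2500e-09 cm^2
Step 2: Rc = Rc_spec / A = 3.439e-06 / 9.2500e-09
Step 3: Rc = 3.72e+02 ohms

3.72e+02


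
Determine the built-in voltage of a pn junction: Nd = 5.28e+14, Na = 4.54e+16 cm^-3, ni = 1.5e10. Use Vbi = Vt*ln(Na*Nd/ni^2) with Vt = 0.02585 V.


Step 1: Compute Na*Nd/ni^2 = 4.54e+16 * 5.28e+14 / (1.5e10)^2 = 1.0654e+11
Step 2: ln(1.0654e+11) = 25.3918
Step 3: Vbi = 0.02585 * 25.3918 = 0.656 V

0.656


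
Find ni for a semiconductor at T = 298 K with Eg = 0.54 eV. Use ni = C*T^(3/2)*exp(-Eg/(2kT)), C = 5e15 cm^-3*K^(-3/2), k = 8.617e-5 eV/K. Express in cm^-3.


Step 1: Compute kT = 8.617e-5 * 298 = 0.02567866 eV
Step 2: Exponent = -Eg/(2kT) = -0.54/(2*0.02567866) = -10.51457
Step 3: T^(3/2) = 298^1.5 = 5144.28
Step 4: ni = 5e15 * 5144.28 * exp(-10.51457) = 6.98e+14 cm^-3

6.98e+14


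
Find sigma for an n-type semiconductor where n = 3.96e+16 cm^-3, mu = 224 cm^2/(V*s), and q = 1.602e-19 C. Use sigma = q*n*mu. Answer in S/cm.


Step 1: sigma = q * n * mu
Step 2: sigma = 1.602e-19 * 3.96e+16 * 224
Step 3: sigma = 1.421e+00 S/cm

1.421e+00


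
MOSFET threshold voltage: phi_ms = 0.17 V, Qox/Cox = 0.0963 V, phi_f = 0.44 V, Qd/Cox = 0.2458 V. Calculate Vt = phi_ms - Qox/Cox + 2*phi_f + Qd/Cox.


Step 1: Vt = phi_ms - Qox/Cox + 2*phi_f + Qd/Cox
Step 2: Vt = 0.17 - 0.0963 + 2*0.44 + 0.2458
Step 3: Vt = 0.17 - 0.0963 + 0.88 + 0.2458
Step 4: Vt = 1.1995 V

1.1995


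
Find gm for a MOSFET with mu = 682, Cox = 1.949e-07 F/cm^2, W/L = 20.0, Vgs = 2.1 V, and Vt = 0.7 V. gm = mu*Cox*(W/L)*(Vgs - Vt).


Step 1: Vov = Vgs - Vt = 2.1 - 0.7 = 1.4 V
Step 2: gm = mu * Cox * (W/L) * Vov
Step 3: gm = 682 * 1.949e-07 * 20.0 * 1.4 = 3.72e-03 S

3.72e-03


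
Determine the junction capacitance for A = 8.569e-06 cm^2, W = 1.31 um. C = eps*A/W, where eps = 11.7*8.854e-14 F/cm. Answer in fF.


Step 1: eps_Si = 11.7 * 8.854e-14 = 1.035918e-12 F/cm
Step 2: W in cm = 1.31 * 1e-4 = 1.31e-04 cm
Step 3: C = 1.035918e-12 * 8.569e-06 / 1.31e-04 = 6.776169e-14 F
Step 4: C = 67.76 fF

67.76


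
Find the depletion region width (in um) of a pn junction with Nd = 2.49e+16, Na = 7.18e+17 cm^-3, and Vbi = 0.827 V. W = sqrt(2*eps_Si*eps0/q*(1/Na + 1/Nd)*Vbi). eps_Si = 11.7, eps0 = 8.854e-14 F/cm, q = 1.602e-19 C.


Step 1: 1/Na + 1/Nd = 1/7.18e+17 + 1/2.49e+16 = 4.15534e-17
Step 2: 2*eps*eps0/q = 2*11.7*8.854e-14/1.602e-19 = 1.293281e+07
Step 3: W^2 = 1.293281e+07 * 4.15534e-17 * 0.827 = 4.44432e-10
Step 4: W = sqrt(4.44432e-10) = 2.108e-05 cm = 0.2108 um

0.2108


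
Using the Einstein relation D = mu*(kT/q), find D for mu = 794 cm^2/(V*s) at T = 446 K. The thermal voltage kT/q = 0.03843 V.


Step 1: D = mu * (kT/q)
Step 2: D = 794 * 0.03843
Step 3: D = 30.51 cm^2/s

30.51


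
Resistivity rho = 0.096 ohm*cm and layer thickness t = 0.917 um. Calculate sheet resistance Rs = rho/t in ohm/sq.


Step 1: Convert thickness to cm: t = 0.917 um = 9.1700e-05 cm
Step 2: Rs = rho / t = 0.096 / 9.1700e-05
Step 3: Rs = 1046.9 ohm/sq

1046.9


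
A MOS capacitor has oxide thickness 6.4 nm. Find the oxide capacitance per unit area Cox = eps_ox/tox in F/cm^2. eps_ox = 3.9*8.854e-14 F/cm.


Step 1: eps_ox = 3.9 * 8.854e-14 = 3.45306e-13 F/cm
Step 2: tox in cm = 6.4 nm * 1e-7 = 6.4000e-07 cm
Step 3: Cox = 3.45306e-13 / 6.4000e-07 = 5.40e-07 F/cm^2

5.40e-07


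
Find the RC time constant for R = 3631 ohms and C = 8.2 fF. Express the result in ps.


Step 1: tau = R * C
Step 2: tau = 3631 * 8.2 fF = 3631 * 8.2e-15 F
Step 3: tau = 2.97742e-11 s = 29.7742 ps

29.7742


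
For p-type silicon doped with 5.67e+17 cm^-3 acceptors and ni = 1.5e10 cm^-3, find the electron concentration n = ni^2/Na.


Step 1: Majority hole concentration p ≈ Na = 5.67e+17 cm^-3
Step 2: n = ni^2 / Na = (1.5e10)^2 / 5.67e+17
Step 3: n = 3.97e+02 cm^-3

3.97e+02


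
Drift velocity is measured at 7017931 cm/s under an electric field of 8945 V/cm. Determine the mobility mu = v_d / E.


Step 1: mu = v_d / E
Step 2: mu = 7017931 / 8945
Step 3: mu = 784.56 cm^2/(V*s)

784.56


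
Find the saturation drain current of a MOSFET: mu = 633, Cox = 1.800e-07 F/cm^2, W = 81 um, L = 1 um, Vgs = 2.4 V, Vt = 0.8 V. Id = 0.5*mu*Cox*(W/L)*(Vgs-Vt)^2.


Step 1: Overdrive voltage Vov = Vgs - Vt = 2.4 - 0.8 = 1.6 V
Step 2: W/L = 81/1 = 81
Step 3: Id = 0.5 * 633 * 1.800e-07 * 81 * 1.6^2
Step 4: Id = 1.18e-02 A

1.18e-02


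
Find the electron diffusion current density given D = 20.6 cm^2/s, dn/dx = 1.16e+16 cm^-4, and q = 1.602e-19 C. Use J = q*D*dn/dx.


Step 1: J = q * D * (dn/dx)
Step 2: J = 1.602e-19 * 20.6 * 1.16e+16
Step 3: J = 3.83e-02 A/cm^2

3.83e-02


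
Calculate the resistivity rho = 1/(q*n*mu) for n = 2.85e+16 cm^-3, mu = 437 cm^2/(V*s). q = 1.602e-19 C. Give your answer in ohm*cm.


Step 1: sigma = q * n * mu = 1.602e-19 * 2.85e+16 * 437 = 1.99521e+00 S/cm
Step 2: rho = 1 / sigma = 1 / 1.99521e+00 = 0.5012 ohm*cm

0.5012


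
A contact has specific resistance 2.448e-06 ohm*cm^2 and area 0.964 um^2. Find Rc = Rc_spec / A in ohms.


Step 1: Convert area to cm^2: 0.964 um^2 = 9.6400e-09 cm^2
Step 2: Rc = Rc_spec / A = 2.448e-06 / 9.6400e-09
Step 3: Rc = 2.54e+02 ohms

2.54e+02


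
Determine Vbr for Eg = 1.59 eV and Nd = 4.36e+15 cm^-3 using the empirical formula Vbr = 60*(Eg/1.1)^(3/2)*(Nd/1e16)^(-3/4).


Step 1: Eg/1.1 = 1.59/1.1 = 1.445455
Step 2: (Eg/1.1)^1.5 = 1.445455^1.5 = 1.737828
Step 3: (Nd/1e16)^(-0.75) = (0.436)^(-0.75) = 1.863739
Step 4: Vbr = 60 * 1.737828 * 1.863739 = 194.3 V

194.3


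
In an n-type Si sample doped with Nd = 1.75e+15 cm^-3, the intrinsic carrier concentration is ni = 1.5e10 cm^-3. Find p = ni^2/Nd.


Step 1: Since Nd >> ni, n ≈ Nd = 1.75e+15 cm^-3
Step 2: p = ni^2 / n = (1.5e10)^2 / 1.75e+15
Step 3: p = 2.25e20 / 1.75e+15 = 1.29e+05 cm^-3

1.29e+05


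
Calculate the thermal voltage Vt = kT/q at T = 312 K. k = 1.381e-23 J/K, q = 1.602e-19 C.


Step 1: kT = 1.381e-23 * 312 = 4.30872e-21 J
Step 2: Vt = kT/q = 4.30872e-21 / 1.602e-19
Step 3: Vt = 0.0269 V

0.0269


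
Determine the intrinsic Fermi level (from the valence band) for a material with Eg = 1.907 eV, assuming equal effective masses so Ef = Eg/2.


Step 1: For an intrinsic semiconductor, the Fermi level sits at midgap.
Step 2: Ef = Eg / 2 = 1.907 / 2 = 0.9535 eV

0.9535


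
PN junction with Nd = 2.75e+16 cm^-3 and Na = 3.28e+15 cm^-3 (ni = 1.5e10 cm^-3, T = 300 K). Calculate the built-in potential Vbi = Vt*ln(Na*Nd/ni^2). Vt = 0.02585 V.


Step 1: Compute Na*Nd/ni^2 = 3.28e+15 * 2.75e+16 / (1.5e10)^2 = 4.0089e+11
Step 2: ln(4.0089e+11) = 26.7170
Step 3: Vbi = 0.02585 * 26.7170 = 0.691 V

0.691


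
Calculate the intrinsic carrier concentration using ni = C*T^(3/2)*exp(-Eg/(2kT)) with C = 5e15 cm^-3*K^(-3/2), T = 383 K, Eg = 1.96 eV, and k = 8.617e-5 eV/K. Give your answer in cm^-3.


Step 1: Compute kT = 8.617e-5 * 383 = 0.03300311 eV
Step 2: Exponent = -Eg/(2kT) = -1.96/(2*0.03300311) = -29.69417
Step 3: T^(3/2) = 383^1.5 = 7495.46
Step 4: ni = 5e15 * 7495.46 * exp(-29.69417) = 4.76e+06 cm^-3

4.76e+06


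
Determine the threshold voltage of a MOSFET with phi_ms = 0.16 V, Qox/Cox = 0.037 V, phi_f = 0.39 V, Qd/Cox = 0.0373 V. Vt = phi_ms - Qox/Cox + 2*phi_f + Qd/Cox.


Step 1: Vt = phi_ms - Qox/Cox + 2*phi_f + Qd/Cox
Step 2: Vt = 0.16 - 0.037 + 2*0.39 + 0.0373
Step 3: Vt = 0.16 - 0.037 + 0.78 + 0.0373
Step 4: Vt = 0.9403 V

0.9403


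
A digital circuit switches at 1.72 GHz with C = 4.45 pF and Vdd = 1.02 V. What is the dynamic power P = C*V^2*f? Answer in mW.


Step 1: V^2 = 1.02^2 = 1.0404 V^2
Step 2: P = C*V^2*f = 4.45e-12 F * 1.0404 * 1.72e9 Hz
Step 3: P = 7.9632216e-03 W
Step 4: P = 7.963 mW

7.963


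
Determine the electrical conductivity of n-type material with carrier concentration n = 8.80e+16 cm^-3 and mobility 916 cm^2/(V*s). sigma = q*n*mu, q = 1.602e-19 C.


Step 1: sigma = q * n * mu
Step 2: sigma = 1.602e-19 * 8.80e+16 * 916
Step 3: sigma = 1.291e+01 S/cm

1.291e+01


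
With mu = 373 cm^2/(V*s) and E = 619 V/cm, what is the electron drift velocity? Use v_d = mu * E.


Step 1: v_d = mu * E
Step 2: v_d = 373 * 619 = 230887
Step 3: v_d = 2.31e+05 cm/s

2.31e+05


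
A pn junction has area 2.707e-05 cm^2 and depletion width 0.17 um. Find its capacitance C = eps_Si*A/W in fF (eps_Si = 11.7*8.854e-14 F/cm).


Step 1: eps_Si = 11.7 * 8.854e-14 = 1.035918e-12 F/cm
Step 2: W in cm = 0.17 * 1e-4 = 1.70e-05 cm
Step 3: C = 1.035918e-12 * 2.707e-05 / 1.70e-05 = 1.649547e-12 F
Step 4: C = 1649.55 fF

1649.55


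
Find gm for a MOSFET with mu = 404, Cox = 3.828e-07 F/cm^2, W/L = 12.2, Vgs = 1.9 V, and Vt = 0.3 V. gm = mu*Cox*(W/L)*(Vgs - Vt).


Step 1: Vov = Vgs - Vt = 1.9 - 0.3 = 1.6 V
Step 2: gm = mu * Cox * (W/L) * Vov
Step 3: gm = 404 * 3.828e-07 * 12.2 * 1.6 = 3.02e-03 S

3.02e-03


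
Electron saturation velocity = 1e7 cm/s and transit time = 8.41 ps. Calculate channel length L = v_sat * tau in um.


Step 1: tau in seconds = 8.41 ps * 1e-12 = 8.4100e-12 s
Step 2: L = v_sat * tau = 1e7 * 8.4100e-12 = 8.4100e-05 cm
Step 3: L in um = 8.4100e-05 * 1e4 = 0.841 um

0.841


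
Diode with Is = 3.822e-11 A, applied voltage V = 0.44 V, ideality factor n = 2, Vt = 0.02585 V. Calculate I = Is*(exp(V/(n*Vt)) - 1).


Step 1: V/(n*Vt) = 0.44/(2*0.02585) = 8.5106
Step 2: exp(8.5106) = 4.9671e+03
Step 3: I = 3.822e-11 * (4.9671e+03 - 1) = 1.90e-07 A

1.90e-07


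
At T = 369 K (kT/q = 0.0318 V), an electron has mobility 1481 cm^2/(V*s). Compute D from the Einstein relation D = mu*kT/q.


Step 1: D = mu * (kT/q)
Step 2: D = 1481 * 0.0318
Step 3: D = 47.1 cm^2/s

47.1


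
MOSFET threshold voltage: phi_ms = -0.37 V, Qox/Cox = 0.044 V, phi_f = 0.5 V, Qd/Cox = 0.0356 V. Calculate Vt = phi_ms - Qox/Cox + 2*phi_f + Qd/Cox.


Step 1: Vt = phi_ms - Qox/Cox + 2*phi_f + Qd/Cox
Step 2: Vt = -0.37 - 0.044 + 2*0.5 + 0.0356
Step 3: Vt = -0.37 - 0.044 + 1.0 + 0.0356
Step 4: Vt = 0.6216 V

0.6216


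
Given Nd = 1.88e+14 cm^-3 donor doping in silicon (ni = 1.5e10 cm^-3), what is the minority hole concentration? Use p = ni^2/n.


Step 1: Since Nd >> ni, n ≈ Nd = 1.88e+14 cm^-3
Step 2: p = ni^2 / n = (1.5e10)^2 / 1.88e+14
Step 3: p = 2.25e20 / 1.88e+14 = 1.20e+06 cm^-3

1.20e+06


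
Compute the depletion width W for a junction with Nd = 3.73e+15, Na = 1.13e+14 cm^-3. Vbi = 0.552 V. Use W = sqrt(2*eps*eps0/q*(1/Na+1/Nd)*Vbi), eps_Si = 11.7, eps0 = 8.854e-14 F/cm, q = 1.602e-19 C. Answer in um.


Step 1: 1/Na + 1/Nd = 1/1.13e+14 + 1/3.73e+15 = 9.11765e-15
Step 2: 2*eps*eps0/q = 2*11.7*8.854e-14/1.602e-19 = 1.293281e+07
Step 3: W^2 = 1.293281e+07 * 9.11765e-15 * 0.552 = 6.50901e-08
Step 4: W = sqrt(6.50901e-08) = 2.551e-04 cm = 2.551 um

2.551


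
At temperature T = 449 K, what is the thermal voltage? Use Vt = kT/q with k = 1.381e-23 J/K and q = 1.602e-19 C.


Step 1: kT = 1.381e-23 * 449 = 6.20069e-21 J
Step 2: Vt = kT/q = 6.20069e-21 / 1.602e-19
Step 3: Vt = 0.03871 V

0.03871


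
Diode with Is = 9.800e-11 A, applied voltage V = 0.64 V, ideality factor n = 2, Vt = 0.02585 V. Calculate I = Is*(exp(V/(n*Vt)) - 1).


Step 1: V/(n*Vt) = 0.64/(2*0.02585) = 12.3791
Step 2: exp(12.3791) = 2.3778e+05
Step 3: I = 9.800e-11 * (2.3778e+05 - 1) = 2.33e-05 A

2.33e-05


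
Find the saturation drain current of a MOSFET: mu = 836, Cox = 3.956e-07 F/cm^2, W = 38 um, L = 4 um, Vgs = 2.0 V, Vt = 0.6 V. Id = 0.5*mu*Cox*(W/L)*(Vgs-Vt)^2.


Step 1: Overdrive voltage Vov = Vgs - Vt = 2.0 - 0.6 = 1.4 V
Step 2: W/L = 38/4 = 9.5
Step 3: Id = 0.5 * 836 * 3.956e-07 * 9.5 * 1.4^2
Step 4: Id = 3.08e-03 A

3.08e-03


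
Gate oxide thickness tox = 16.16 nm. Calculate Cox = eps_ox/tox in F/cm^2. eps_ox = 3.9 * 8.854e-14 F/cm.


Step 1: eps_ox = 3.9 * 8.854e-14 = 3.45306e-13 F/cm
Step 2: tox in cm = 16.16 nm * 1e-7 = 1.6160e-06 cm
Step 3: Cox = 3.45306e-13 / 1.6160e-06 = 2.14e-07 F/cm^2

2.14e-07


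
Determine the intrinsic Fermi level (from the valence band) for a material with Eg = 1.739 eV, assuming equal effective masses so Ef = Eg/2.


Step 1: For an intrinsic semiconductor, the Fermi level sits at midgap.
Step 2: Ef = Eg / 2 = 1.739 / 2 = 0.8695 eV

0.8695


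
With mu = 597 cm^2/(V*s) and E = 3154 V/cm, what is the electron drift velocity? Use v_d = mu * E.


Step 1: v_d = mu * E
Step 2: v_d = 597 * 3154 = 1882938
Step 3: v_d = 1.88e+06 cm/s

1.88e+06


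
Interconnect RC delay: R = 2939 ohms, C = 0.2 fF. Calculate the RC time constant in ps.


Step 1: tau = R * C
Step 2: tau = 2939 * 0.2 fF = 2939 * 2.0e-16 F
Step 3: tau = 5.878e-13 s = 0.5878 ps

0.5878


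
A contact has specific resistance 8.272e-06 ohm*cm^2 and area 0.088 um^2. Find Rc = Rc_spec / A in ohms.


Step 1: Convert area to cm^2: 0.088 um^2 = 8.8000e-10 cm^2
Step 2: Rc = Rc_spec / A = 8.272e-06 / 8.8000e-10
Step 3: Rc = 9.40e+03 ohms

9.40e+03


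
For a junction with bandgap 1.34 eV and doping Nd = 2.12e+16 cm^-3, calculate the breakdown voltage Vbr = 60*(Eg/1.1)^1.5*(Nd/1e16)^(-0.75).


Step 1: Eg/1.1 = 1.34/1.1 = 1.218182
Step 2: (Eg/1.1)^1.5 = 1.218182^1.5 = 1.344523
Step 3: (Nd/1e16)^(-0.75) = (2.12)^(-0.75) = 0.569178
Step 4: Vbr = 60 * 1.344523 * 0.569178 = 45.9 V

45.9


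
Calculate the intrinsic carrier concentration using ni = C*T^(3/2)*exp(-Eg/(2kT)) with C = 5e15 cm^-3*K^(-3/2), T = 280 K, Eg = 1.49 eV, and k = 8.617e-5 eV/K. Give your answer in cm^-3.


Step 1: Compute kT = 8.617e-5 * 280 = 0.0241276 eV
Step 2: Exponent = -Eg/(2kT) = -1.49/(2*0.0241276) = -30.87750
Step 3: T^(3/2) = 280^1.5 = 4685.30
Step 4: ni = 5e15 * 4685.30 * exp(-30.87750) = 9.12e+05 cm^-3

9.12e+05


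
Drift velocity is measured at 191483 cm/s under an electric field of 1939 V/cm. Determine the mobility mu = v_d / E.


Step 1: mu = v_d / E
Step 2: mu = 191483 / 1939
Step 3: mu = 98.75 cm^2/(V*s)

98.75


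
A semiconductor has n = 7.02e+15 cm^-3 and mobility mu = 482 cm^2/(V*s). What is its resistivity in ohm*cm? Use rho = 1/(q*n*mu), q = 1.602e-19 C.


Step 1: sigma = q * n * mu = 1.602e-19 * 7.02e+15 * 482 = 5.42059e-01 S/cm
Step 2: rho = 1 / sigma = 1 / 5.42059e-01 = 1.845 ohm*cm

1.845


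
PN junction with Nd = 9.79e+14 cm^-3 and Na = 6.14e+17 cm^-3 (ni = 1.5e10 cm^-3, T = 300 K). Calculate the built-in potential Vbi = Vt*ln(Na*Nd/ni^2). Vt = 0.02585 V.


Step 1: Compute Na*Nd/ni^2 = 6.14e+17 * 9.79e+14 / (1.5e10)^2 = 2.6716e+12
Step 2: ln(2.6716e+12) = 28.6137
Step 3: Vbi = 0.02585 * 28.6137 = 0.74 V

0.74


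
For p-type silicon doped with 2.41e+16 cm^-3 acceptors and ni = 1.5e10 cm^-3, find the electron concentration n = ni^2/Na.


Step 1: Majority hole concentration p ≈ Na = 2.41e+16 cm^-3
Step 2: n = ni^2 / Na = (1.5e10)^2 / 2.41e+16
Step 3: n = 9.34e+03 cm^-3

9.34e+03


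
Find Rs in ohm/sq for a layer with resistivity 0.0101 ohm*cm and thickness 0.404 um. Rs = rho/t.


Step 1: Convert thickness to cm: t = 0.404 um = 4.0400e-05 cm
Step 2: Rs = rho / t = 0.0101 / 4.0400e-05
Step 3: Rs = 250.0 ohm/sq

250.0


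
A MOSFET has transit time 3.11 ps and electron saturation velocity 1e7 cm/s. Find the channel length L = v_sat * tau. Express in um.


Step 1: tau in seconds = 3.11 ps * 1e-12 = 3.1100e-12 s
Step 2: L = v_sat * tau = 1e7 * 3.1100e-12 = 3.1100e-05 cm
Step 3: L in um = 3.1100e-05 * 1e4 = 0.311 um

0.311


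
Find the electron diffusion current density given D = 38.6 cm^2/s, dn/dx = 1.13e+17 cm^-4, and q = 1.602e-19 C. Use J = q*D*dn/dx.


Step 1: J = q * D * (dn/dx)
Step 2: J = 1.602e-19 * 38.6 * 1.13e+17
Step 3: J = 6.99e-01 A/cm^2

6.99e-01


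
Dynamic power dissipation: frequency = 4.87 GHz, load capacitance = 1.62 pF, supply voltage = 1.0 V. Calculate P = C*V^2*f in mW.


Step 1: V^2 = 1.0^2 = 1.0 V^2
Step 2: P = C*V^2*f = 1.62e-12 F * 1.0 * 4.87e9 Hz
Step 3: P = 7.8894e-03 W
Step 4: P = 7.889 mW

7.889


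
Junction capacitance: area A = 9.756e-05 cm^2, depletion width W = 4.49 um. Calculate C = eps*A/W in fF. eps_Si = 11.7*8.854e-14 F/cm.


Step 1: eps_Si = 11.7 * 8.854e-14 = 1.035918e-12 F/cm
Step 2: W in cm = 4.49 * 1e-4 = 4.49e-04 cm
Step 3: C = 1.035918e-12 * 9.756e-05 / 4.49e-04 = 2.250872e-13 F
Step 4: C = 225.09 fF

225.09


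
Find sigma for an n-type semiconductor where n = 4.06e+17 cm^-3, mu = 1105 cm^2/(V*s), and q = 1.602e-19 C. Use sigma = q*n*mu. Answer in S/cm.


Step 1: sigma = q * n * mu
Step 2: sigma = 1.602e-19 * 4.06e+17 * 1105
Step 3: sigma = 7.187e+01 S/cm

7.187e+01


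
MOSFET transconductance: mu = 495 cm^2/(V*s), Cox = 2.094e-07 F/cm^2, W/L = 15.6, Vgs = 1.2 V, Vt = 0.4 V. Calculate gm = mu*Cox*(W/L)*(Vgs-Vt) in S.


Step 1: Vov = Vgs - Vt = 1.2 - 0.4 = 0.8 V
Step 2: gm = mu * Cox * (W/L) * Vov
Step 3: gm = 495 * 2.094e-07 * 15.6 * 0.8 = 1.29e-03 S

1.29e-03


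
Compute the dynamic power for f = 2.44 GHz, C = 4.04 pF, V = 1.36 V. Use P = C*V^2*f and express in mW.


Step 1: V^2 = 1.36^2 = 1.8496 V^2
Step 2: P = C*V^2*f = 4.04e-12 F * 1.8496 * 2.44e9 Hz
Step 3: P = 1.823261696e-02 W
Step 4: P = 18.233 mW

18.233


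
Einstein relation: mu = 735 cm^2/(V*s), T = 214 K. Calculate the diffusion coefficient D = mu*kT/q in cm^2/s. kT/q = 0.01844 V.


Step 1: D = mu * (kT/q)
Step 2: D = 735 * 0.01844
Step 3: D = 13.55 cm^2/s

13.55


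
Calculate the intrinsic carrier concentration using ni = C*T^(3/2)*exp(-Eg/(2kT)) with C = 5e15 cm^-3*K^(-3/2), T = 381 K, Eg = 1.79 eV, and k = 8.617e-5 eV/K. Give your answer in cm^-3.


Step 1: Compute kT = 8.617e-5 * 381 = 0.03283077 eV
Step 2: Exponent = -Eg/(2kT) = -1.79/(2*0.03283077) = -27.26101
Step 3: T^(3/2) = 381^1.5 = 7436.82
Step 4: ni = 5e15 * 7436.82 * exp(-27.26101) = 5.38e+07 cm^-3

5.38e+07


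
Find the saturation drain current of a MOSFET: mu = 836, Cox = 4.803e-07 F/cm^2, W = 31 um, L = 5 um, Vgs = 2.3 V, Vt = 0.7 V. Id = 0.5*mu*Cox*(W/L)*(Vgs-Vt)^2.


Step 1: Overdrive voltage Vov = Vgs - Vt = 2.3 - 0.7 = 1.6 V
Step 2: W/L = 31/5 = 6.2
Step 3: Id = 0.5 * 836 * 4.803e-07 * 6.2 * 1.6^2
Step 4: Id = 3.19e-03 A

3.19e-03


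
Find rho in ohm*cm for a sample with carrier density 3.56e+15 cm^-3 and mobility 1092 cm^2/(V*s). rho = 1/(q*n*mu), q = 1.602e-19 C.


Step 1: sigma = q * n * mu = 1.602e-19 * 3.56e+15 * 1092 = 6.22781e-01 S/cm
Step 2: rho = 1 / sigma = 1 / 6.22781e-01 = 1.606 ohm*cm

1.606


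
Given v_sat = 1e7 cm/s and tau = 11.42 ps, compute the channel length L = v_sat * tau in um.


Step 1: tau in seconds = 11.42 ps * 1e-12 = 1.1420e-11 s
Step 2: L = v_sat * tau = 1e7 * 1.1420e-11 = 1.1420e-04 cm
Step 3: L in um = 1.1420e-04 * 1e4 = 1.142 um

1.142


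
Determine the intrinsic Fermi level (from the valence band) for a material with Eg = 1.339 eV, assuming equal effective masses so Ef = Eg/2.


Step 1: For an intrinsic semiconductor, the Fermi level sits at midgap.
Step 2: Ef = Eg / 2 = 1.339 / 2 = 0.6695 eV

0.6695


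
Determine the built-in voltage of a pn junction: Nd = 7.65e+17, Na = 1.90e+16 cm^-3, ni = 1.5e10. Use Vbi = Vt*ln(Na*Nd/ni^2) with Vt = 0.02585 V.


Step 1: Compute Na*Nd/ni^2 = 1.90e+16 * 7.65e+17 / (1.5e10)^2 = 6.4600e+13
Step 2: ln(6.4600e+13) = 31.7992
Step 3: Vbi = 0.02585 * 31.7992 = 0.822 V

0.822


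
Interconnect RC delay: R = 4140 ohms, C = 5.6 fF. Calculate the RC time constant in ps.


Step 1: tau = R * C
Step 2: tau = 4140 * 5.6 fF = 4140 * 5.6e-15 F
Step 3: tau = 2.3184e-11 s = 23.184 ps

23.184


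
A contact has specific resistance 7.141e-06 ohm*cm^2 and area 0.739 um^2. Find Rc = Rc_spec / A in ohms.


Step 1: Convert area to cm^2: 0.739 um^2 = 7.3900e-09 cm^2
Step 2: Rc = Rc_spec / A = 7.141e-06 / 7.3900e-09
Step 3: Rc = 9.66e+02 ohms

9.66e+02


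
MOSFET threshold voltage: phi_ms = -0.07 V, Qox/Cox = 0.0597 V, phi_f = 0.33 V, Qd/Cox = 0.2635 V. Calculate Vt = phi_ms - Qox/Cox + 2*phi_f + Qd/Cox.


Step 1: Vt = phi_ms - Qox/Cox + 2*phi_f + Qd/Cox
Step 2: Vt = -0.07 - 0.0597 + 2*0.33 + 0.2635
Step 3: Vt = -0.07 - 0.0597 + 0.66 + 0.2635
Step 4: Vt = 0.7938 V

0.7938
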